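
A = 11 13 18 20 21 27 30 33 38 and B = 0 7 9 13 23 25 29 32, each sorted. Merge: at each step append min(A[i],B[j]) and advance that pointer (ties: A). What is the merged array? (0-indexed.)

[i=0,j=0] A[i]=11>B[j]=0 take 0 → j++
[i=0,j=1] A[i]=11>B[j]=7 take 7 → j++
[i=0,j=2] A[i]=11>B[j]=9 take 9 → j++
[i=0,j=3] A[i]=11<=B[j]=13 take 11 → i++
[i=1,j=3] A[i]=13<=B[j]=13 take 13 → i++
[i=2,j=3] A[i]=18>B[j]=13 take 13 → j++
[i=2,j=4] A[i]=18<=B[j]=23 take 18 → i++
[i=3,j=4] A[i]=20<=B[j]=23 take 20 → i++
[i=4,j=4] A[i]=21<=B[j]=23 take 21 → i++
[i=5,j=4] A[i]=27>B[j]=23 take 23 → j++
[i=5,j=5] A[i]=27>B[j]=25 take 25 → j++
[i=5,j=6] A[i]=27<=B[j]=29 take 27 → i++
[i=6,j=6] A[i]=30>B[j]=29 take 29 → j++
[i=6,j=7] A[i]=30<=B[j]=32 take 30 → i++
[i=7,j=7] A[i]=33>B[j]=32 take 32 → j++
[i=7,j=8] B done, take A[i]=33 → i++
[i=8,j=8] B done, take A[i]=38 → i++

[0, 7, 9, 11, 13, 13, 18, 20, 21, 23, 25, 27, 29, 30, 32, 33, 38]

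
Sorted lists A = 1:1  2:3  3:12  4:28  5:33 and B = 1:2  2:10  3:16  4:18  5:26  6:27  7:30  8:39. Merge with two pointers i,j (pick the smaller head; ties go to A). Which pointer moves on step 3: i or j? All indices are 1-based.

i=1 j=1: A[i]=1<=B[j]=2 take 1, i++
i=2 j=1: A[i]=3>B[j]=2 take 2, j++
i=2 j=2: A[i]=3<=B[j]=10 take 3, i++

i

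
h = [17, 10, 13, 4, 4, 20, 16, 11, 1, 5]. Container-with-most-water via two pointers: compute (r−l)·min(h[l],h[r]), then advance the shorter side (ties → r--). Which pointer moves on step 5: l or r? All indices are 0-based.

l=0 r=9: min(17,5)*9=45 best=45 *, r--
l=0 r=8: min(17,1)*8=8 best=45, r--
l=0 r=7: min(17,11)*7=77 best=77 *, r--
l=0 r=6: min(17,16)*6=96 best=96 *, r--
l=0 r=5: min(17,20)*5=85 best=96, l++

l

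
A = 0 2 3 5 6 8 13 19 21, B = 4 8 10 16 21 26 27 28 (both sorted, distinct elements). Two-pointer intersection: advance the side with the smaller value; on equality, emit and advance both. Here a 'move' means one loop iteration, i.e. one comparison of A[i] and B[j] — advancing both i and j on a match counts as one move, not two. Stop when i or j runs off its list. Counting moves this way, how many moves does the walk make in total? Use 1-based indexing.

[i=1,j=1] 0<4 → i++
[i=2,j=1] 2<4 → i++
[i=3,j=1] 3<4 → i++
[i=4,j=1] 5>4 → j++
[i=4,j=2] 5<8 → i++
[i=5,j=2] 6<8 → i++
[i=6,j=2] 8==8 emit → i++,j++
[i=7,j=3] 13>10 → j++
[i=7,j=4] 13<16 → i++
[i=8,j=4] 19>16 → j++
[i=8,j=5] 19<21 → i++
[i=9,j=5] 21==21 emit → i++,j++

12 moves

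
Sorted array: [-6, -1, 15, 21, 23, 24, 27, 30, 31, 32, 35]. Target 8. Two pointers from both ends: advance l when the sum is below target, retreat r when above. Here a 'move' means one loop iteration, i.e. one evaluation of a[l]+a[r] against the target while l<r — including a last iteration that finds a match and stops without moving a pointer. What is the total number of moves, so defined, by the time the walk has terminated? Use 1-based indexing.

10 moves

l=1 r=11: -6+35=29 >8, r--
l=1 r=10: -6+32=26 >8, r--
l=1 r=9: -6+31=25 >8, r--
l=1 r=8: -6+30=24 >8, r--
l=1 r=7: -6+27=21 >8, r--
l=1 r=6: -6+24=18 >8, r--
l=1 r=5: -6+23=17 >8, r--
l=1 r=4: -6+21=15 >8, r--
l=1 r=3: -6+15=9 >8, r--
l=1 r=2: -6+-1=-7 <8, l++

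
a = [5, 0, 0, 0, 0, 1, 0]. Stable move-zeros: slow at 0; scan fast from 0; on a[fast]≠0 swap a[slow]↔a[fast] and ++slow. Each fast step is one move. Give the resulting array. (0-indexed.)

(s=0,f=0) a[fast]=5≠0 swap→a[0]=5 → slow++,fast++
(s=1,f=1) a[fast]=0 → fast++
(s=1,f=2) a[fast]=0 → fast++
(s=1,f=3) a[fast]=0 → fast++
(s=1,f=4) a[fast]=0 → fast++
(s=1,f=5) a[fast]=1≠0 swap→a[1]=1 → slow++,fast++
(s=2,f=6) a[fast]=0 → fast++

[5, 1, 0, 0, 0, 0, 0]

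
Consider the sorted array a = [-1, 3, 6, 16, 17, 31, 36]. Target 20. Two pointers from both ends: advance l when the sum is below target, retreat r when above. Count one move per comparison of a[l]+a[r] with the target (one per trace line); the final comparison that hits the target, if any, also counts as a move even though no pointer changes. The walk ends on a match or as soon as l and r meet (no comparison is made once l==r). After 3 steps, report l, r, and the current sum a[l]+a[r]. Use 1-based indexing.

l=1 r=7: -1+36=35 >20, r--
l=1 r=6: -1+31=30 >20, r--
l=1 r=5: -1+17=16 <20, l++

l=2, r=5, sum=20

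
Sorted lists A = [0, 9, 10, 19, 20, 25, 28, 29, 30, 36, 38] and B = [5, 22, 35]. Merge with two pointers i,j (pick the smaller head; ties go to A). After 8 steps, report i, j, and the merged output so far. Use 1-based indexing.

i=7, j=3, merged so far=[0, 5, 9, 10, 19, 20, 22, 25]

i=1 j=1: A[i]=0<=B[j]=5 take 0, i++
i=2 j=1: A[i]=9>B[j]=5 take 5, j++
i=2 j=2: A[i]=9<=B[j]=22 take 9, i++
i=3 j=2: A[i]=10<=B[j]=22 take 10, i++
i=4 j=2: A[i]=19<=B[j]=22 take 19, i++
i=5 j=2: A[i]=20<=B[j]=22 take 20, i++
i=6 j=2: A[i]=25>B[j]=22 take 22, j++
i=6 j=3: A[i]=25<=B[j]=35 take 25, i++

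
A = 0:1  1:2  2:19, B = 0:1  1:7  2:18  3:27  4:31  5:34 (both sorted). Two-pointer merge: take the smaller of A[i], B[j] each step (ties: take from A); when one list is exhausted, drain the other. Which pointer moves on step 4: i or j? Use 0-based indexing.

j

[i=0,j=0] A[i]=1<=B[j]=1 take 1 → i++
[i=1,j=0] A[i]=2>B[j]=1 take 1 → j++
[i=1,j=1] A[i]=2<=B[j]=7 take 2 → i++
[i=2,j=1] A[i]=19>B[j]=7 take 7 → j++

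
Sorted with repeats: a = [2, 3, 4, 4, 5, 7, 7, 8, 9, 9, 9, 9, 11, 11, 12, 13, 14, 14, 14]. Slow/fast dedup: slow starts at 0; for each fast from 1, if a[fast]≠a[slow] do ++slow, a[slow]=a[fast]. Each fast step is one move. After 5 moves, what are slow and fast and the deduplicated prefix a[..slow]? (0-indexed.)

slow=0 fast=1: a[fast]=3≠a[slow]=2 write a[1]=3, slow++,fast++
slow=1 fast=2: a[fast]=4≠a[slow]=3 write a[2]=4, slow++,fast++
slow=2 fast=3: a[fast]=4=a[slow] dup, fast++
slow=2 fast=4: a[fast]=5≠a[slow]=4 write a[3]=5, slow++,fast++
slow=3 fast=5: a[fast]=7≠a[slow]=5 write a[4]=7, slow++,fast++

slow=4, fast=6, prefix=[2, 3, 4, 5, 7]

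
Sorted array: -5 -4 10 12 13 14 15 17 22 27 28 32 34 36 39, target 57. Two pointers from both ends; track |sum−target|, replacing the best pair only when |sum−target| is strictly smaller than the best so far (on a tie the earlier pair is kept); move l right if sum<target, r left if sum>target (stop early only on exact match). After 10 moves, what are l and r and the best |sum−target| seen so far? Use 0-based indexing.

l=8, r=12, best |Δ|=1

[0,14] -5+39=34 d=23 * → l++
[1,14] -4+39=35 d=22 * → l++
[2,14] 10+39=49 d=8 * → l++
[3,14] 12+39=51 d=6 * → l++
[4,14] 13+39=52 d=5 * → l++
[5,14] 14+39=53 d=4 * → l++
[6,14] 15+39=54 d=3 * → l++
[7,14] 17+39=56 d=1 * → l++
[8,14] 22+39=61 d=4 → r--
[8,13] 22+36=58 d=1 → r--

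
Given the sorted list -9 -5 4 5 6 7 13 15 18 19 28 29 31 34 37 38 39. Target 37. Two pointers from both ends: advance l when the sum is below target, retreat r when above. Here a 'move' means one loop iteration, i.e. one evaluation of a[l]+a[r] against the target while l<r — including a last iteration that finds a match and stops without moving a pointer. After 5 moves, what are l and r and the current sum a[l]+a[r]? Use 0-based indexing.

l=2, r=13, sum=38

[0,16] -9+39=30 <37 → l++
[1,16] -5+39=34 <37 → l++
[2,16] 4+39=43 >37 → r--
[2,15] 4+38=42 >37 → r--
[2,14] 4+37=41 >37 → r--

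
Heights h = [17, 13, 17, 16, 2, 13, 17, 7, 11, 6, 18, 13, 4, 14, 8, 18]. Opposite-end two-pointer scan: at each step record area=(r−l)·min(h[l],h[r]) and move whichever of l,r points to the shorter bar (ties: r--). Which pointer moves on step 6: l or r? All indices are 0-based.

l=0 r=15: min(17,18)*15=255 best=255 *, l++
l=1 r=15: min(13,18)*14=182 best=255, l++
l=2 r=15: min(17,18)*13=221 best=255, l++
l=3 r=15: min(16,18)*12=192 best=255, l++
l=4 r=15: min(2,18)*11=22 best=255, l++
l=5 r=15: min(13,18)*10=130 best=255, l++

l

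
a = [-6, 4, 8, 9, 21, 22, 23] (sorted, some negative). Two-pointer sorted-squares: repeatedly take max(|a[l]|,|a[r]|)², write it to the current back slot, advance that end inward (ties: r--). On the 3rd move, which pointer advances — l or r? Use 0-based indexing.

[0,6] |-6|<=|23| out[6]=529 → r--
[0,5] |-6|<=|22| out[5]=484 → r--
[0,4] |-6|<=|21| out[4]=441 → r--

r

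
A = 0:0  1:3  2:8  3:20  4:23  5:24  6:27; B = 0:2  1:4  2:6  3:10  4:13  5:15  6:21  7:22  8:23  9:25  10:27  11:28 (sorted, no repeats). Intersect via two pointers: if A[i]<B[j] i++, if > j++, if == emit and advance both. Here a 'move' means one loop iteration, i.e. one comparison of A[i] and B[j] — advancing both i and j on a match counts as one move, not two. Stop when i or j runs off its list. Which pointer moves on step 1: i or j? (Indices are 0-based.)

[i=0,j=0] 0<2 → i++

i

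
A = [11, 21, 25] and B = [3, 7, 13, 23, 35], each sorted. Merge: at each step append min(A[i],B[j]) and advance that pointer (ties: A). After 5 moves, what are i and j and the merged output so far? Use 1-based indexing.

i=1 j=1: A[i]=11>B[j]=3 take 3, j++
i=1 j=2: A[i]=11>B[j]=7 take 7, j++
i=1 j=3: A[i]=11<=B[j]=13 take 11, i++
i=2 j=3: A[i]=21>B[j]=13 take 13, j++
i=2 j=4: A[i]=21<=B[j]=23 take 21, i++

i=3, j=4, merged so far=[3, 7, 11, 13, 21]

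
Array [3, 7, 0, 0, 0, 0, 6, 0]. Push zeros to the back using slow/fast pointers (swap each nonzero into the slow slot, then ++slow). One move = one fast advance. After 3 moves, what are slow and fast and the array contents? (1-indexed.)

(s=1,f=1) a[fast]=3≠0 swap→a[1]=3 → slow++,fast++
(s=2,f=2) a[fast]=7≠0 swap→a[2]=7 → slow++,fast++
(s=3,f=3) a[fast]=0 → fast++

slow=3, fast=4, a=[3, 7, 0, 0, 0, 0, 6, 0]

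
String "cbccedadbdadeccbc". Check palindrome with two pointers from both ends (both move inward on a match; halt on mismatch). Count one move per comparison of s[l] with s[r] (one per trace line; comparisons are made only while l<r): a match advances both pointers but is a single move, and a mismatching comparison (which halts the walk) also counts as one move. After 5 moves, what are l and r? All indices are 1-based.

l=6, r=12

l=1 r=17: 'c'=='c', l++,r--
l=2 r=16: 'b'=='b', l++,r--
l=3 r=15: 'c'=='c', l++,r--
l=4 r=14: 'c'=='c', l++,r--
l=5 r=13: 'e'=='e', l++,r--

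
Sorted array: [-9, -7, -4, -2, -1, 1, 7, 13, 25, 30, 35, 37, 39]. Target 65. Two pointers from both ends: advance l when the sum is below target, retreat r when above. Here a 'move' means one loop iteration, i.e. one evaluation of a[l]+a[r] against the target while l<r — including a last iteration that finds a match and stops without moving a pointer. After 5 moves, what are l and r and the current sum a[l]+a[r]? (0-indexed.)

l=0 r=12: -9+39=30 <65, l++
l=1 r=12: -7+39=32 <65, l++
l=2 r=12: -4+39=35 <65, l++
l=3 r=12: -2+39=37 <65, l++
l=4 r=12: -1+39=38 <65, l++

l=5, r=12, sum=40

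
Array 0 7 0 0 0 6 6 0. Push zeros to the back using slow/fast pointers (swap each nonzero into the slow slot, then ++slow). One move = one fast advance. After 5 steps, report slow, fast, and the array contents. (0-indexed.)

slow=1, fast=5, a=[7, 0, 0, 0, 0, 6, 6, 0]

(s=0,f=0) a[fast]=0 → fast++
(s=0,f=1) a[fast]=7≠0 swap→a[0]=7 → slow++,fast++
(s=1,f=2) a[fast]=0 → fast++
(s=1,f=3) a[fast]=0 → fast++
(s=1,f=4) a[fast]=0 → fast++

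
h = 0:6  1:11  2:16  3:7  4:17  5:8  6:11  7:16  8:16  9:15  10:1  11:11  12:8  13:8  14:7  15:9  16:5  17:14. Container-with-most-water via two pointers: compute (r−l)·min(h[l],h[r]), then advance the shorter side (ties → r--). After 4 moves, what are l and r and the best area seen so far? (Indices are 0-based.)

l=2, r=15, best area=210

l=0 r=17: min(6,14)*17=102 best=102 *, l++
l=1 r=17: min(11,14)*16=176 best=176 *, l++
l=2 r=17: min(16,14)*15=210 best=210 *, r--
l=2 r=16: min(16,5)*14=70 best=210, r--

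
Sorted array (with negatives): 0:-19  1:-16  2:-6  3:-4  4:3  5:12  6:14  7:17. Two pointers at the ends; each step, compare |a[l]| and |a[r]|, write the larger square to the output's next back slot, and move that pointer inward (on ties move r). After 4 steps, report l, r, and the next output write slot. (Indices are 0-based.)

l=2, r=5, next write slot=3

l=0 r=7: |-19|>|17| out[7]=361, l++
l=1 r=7: |-16|<=|17| out[6]=289, r--
l=1 r=6: |-16|>|14| out[5]=256, l++
l=2 r=6: |-6|<=|14| out[4]=196, r--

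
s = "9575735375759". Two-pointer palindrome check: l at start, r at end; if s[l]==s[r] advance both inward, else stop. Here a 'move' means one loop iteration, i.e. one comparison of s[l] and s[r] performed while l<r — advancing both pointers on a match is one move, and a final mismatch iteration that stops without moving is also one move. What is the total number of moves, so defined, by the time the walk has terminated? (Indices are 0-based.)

[0,12] '9'=='9' → l++,r--
[1,11] '5'=='5' → l++,r--
[2,10] '7'=='7' → l++,r--
[3,9] '5'=='5' → l++,r--
[4,8] '7'=='7' → l++,r--
[5,7] '3'=='3' → l++,r--

6 moves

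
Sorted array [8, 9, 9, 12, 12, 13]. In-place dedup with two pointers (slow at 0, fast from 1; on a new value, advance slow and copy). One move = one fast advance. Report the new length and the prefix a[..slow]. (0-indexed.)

(s=0,f=1) a[fast]=9≠a[slow]=8 write a[1]=9 → slow++,fast++
(s=1,f=2) a[fast]=9=a[slow] dup → fast++
(s=1,f=3) a[fast]=12≠a[slow]=9 write a[2]=12 → slow++,fast++
(s=2,f=4) a[fast]=12=a[slow] dup → fast++
(s=2,f=5) a[fast]=13≠a[slow]=12 write a[3]=13 → slow++,fast++

length 4; prefix = [8, 9, 12, 13]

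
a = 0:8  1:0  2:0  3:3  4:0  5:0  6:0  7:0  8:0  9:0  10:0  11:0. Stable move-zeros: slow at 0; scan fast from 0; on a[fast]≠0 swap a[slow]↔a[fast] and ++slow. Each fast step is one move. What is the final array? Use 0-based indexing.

slow=0 fast=0: a[fast]=8≠0 swap→a[0]=8, slow++,fast++
slow=1 fast=1: a[fast]=0, fast++
slow=1 fast=2: a[fast]=0, fast++
slow=1 fast=3: a[fast]=3≠0 swap→a[1]=3, slow++,fast++
slow=2 fast=4: a[fast]=0, fast++
slow=2 fast=5: a[fast]=0, fast++
slow=2 fast=6: a[fast]=0, fast++
slow=2 fast=7: a[fast]=0, fast++
slow=2 fast=8: a[fast]=0, fast++
slow=2 fast=9: a[fast]=0, fast++
slow=2 fast=10: a[fast]=0, fast++
slow=2 fast=11: a[fast]=0, fast++

[8, 3, 0, 0, 0, 0, 0, 0, 0, 0, 0, 0]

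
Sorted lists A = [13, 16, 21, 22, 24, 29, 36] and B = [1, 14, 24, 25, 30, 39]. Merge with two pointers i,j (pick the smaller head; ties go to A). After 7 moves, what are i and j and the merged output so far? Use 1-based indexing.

[i=1,j=1] A[i]=13>B[j]=1 take 1 → j++
[i=1,j=2] A[i]=13<=B[j]=14 take 13 → i++
[i=2,j=2] A[i]=16>B[j]=14 take 14 → j++
[i=2,j=3] A[i]=16<=B[j]=24 take 16 → i++
[i=3,j=3] A[i]=21<=B[j]=24 take 21 → i++
[i=4,j=3] A[i]=22<=B[j]=24 take 22 → i++
[i=5,j=3] A[i]=24<=B[j]=24 take 24 → i++

i=6, j=3, merged so far=[1, 13, 14, 16, 21, 22, 24]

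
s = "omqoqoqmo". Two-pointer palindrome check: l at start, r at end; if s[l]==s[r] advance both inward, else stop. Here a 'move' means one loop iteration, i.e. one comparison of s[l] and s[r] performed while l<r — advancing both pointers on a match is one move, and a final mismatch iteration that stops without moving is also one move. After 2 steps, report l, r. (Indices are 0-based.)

l=2, r=6

[0,8] 'o'=='o' → l++,r--
[1,7] 'm'=='m' → l++,r--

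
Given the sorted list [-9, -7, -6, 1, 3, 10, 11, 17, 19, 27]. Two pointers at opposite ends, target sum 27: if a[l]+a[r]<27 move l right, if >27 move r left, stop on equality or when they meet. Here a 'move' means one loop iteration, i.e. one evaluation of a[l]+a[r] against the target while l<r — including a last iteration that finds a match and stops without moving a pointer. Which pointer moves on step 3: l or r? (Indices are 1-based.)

[1,10] -9+27=18 <27 → l++
[2,10] -7+27=20 <27 → l++
[3,10] -6+27=21 <27 → l++

l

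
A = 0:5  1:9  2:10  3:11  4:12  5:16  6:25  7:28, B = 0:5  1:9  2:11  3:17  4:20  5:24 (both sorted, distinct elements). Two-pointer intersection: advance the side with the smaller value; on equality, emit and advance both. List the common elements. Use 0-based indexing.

intersection = [5, 9, 11]

i=0 j=0: 5==5 emit, i++,j++
i=1 j=1: 9==9 emit, i++,j++
i=2 j=2: 10<11, i++
i=3 j=2: 11==11 emit, i++,j++
i=4 j=3: 12<17, i++
i=5 j=3: 16<17, i++
i=6 j=3: 25>17, j++
i=6 j=4: 25>20, j++
i=6 j=5: 25>24, j++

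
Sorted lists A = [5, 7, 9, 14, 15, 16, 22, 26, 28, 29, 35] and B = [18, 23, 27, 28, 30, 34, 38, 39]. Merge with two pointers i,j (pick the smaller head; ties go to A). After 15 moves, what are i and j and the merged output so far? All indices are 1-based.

i=11, j=6, merged so far=[5, 7, 9, 14, 15, 16, 18, 22, 23, 26, 27, 28, 28, 29, 30]

[i=1,j=1] A[i]=5<=B[j]=18 take 5 → i++
[i=2,j=1] A[i]=7<=B[j]=18 take 7 → i++
[i=3,j=1] A[i]=9<=B[j]=18 take 9 → i++
[i=4,j=1] A[i]=14<=B[j]=18 take 14 → i++
[i=5,j=1] A[i]=15<=B[j]=18 take 15 → i++
[i=6,j=1] A[i]=16<=B[j]=18 take 16 → i++
[i=7,j=1] A[i]=22>B[j]=18 take 18 → j++
[i=7,j=2] A[i]=22<=B[j]=23 take 22 → i++
[i=8,j=2] A[i]=26>B[j]=23 take 23 → j++
[i=8,j=3] A[i]=26<=B[j]=27 take 26 → i++
[i=9,j=3] A[i]=28>B[j]=27 take 27 → j++
[i=9,j=4] A[i]=28<=B[j]=28 take 28 → i++
[i=10,j=4] A[i]=29>B[j]=28 take 28 → j++
[i=10,j=5] A[i]=29<=B[j]=30 take 29 → i++
[i=11,j=5] A[i]=35>B[j]=30 take 30 → j++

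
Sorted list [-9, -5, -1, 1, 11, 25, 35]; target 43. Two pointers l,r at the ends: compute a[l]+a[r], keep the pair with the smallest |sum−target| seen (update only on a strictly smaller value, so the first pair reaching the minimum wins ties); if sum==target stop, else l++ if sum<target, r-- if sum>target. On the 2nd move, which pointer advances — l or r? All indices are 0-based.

[0,6] -9+35=26 d=17 * → l++
[1,6] -5+35=30 d=13 * → l++

l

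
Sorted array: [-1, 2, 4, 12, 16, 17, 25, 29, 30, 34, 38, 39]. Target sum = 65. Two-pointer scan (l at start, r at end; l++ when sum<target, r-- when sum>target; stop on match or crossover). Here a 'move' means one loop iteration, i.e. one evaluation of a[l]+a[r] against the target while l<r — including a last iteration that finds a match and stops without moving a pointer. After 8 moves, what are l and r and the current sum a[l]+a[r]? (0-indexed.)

l=7, r=10, sum=67

[0,11] -1+39=38 <65 → l++
[1,11] 2+39=41 <65 → l++
[2,11] 4+39=43 <65 → l++
[3,11] 12+39=51 <65 → l++
[4,11] 16+39=55 <65 → l++
[5,11] 17+39=56 <65 → l++
[6,11] 25+39=64 <65 → l++
[7,11] 29+39=68 >65 → r--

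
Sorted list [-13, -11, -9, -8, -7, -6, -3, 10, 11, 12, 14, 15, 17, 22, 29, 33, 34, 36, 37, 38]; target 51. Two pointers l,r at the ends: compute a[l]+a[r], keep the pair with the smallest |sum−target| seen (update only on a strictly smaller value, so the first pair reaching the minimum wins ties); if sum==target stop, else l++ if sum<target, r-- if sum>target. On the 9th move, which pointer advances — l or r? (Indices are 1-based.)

l

[1,20] -13+38=25 d=26 * → l++
[2,20] -11+38=27 d=24 * → l++
[3,20] -9+38=29 d=22 * → l++
[4,20] -8+38=30 d=21 * → l++
[5,20] -7+38=31 d=20 * → l++
[6,20] -6+38=32 d=19 * → l++
[7,20] -3+38=35 d=16 * → l++
[8,20] 10+38=48 d=3 * → l++
[9,20] 11+38=49 d=2 * → l++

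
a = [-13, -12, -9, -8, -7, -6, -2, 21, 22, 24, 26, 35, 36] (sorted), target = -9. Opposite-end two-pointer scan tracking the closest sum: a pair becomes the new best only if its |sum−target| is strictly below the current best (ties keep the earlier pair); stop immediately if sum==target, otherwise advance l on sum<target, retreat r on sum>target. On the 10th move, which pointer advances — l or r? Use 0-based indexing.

l=0 r=12: -13+36=23 d=32 *, r--
l=0 r=11: -13+35=22 d=31 *, r--
l=0 r=10: -13+26=13 d=22 *, r--
l=0 r=9: -13+24=11 d=20 *, r--
l=0 r=8: -13+22=9 d=18 *, r--
l=0 r=7: -13+21=8 d=17 *, r--
l=0 r=6: -13+-2=-15 d=6 *, l++
l=1 r=6: -12+-2=-14 d=5 *, l++
l=2 r=6: -9+-2=-11 d=2 *, l++
l=3 r=6: -8+-2=-10 d=1 *, l++

l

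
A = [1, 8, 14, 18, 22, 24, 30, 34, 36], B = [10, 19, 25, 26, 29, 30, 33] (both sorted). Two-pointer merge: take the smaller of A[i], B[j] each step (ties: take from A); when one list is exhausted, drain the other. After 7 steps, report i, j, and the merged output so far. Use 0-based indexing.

[i=0,j=0] A[i]=1<=B[j]=10 take 1 → i++
[i=1,j=0] A[i]=8<=B[j]=10 take 8 → i++
[i=2,j=0] A[i]=14>B[j]=10 take 10 → j++
[i=2,j=1] A[i]=14<=B[j]=19 take 14 → i++
[i=3,j=1] A[i]=18<=B[j]=19 take 18 → i++
[i=4,j=1] A[i]=22>B[j]=19 take 19 → j++
[i=4,j=2] A[i]=22<=B[j]=25 take 22 → i++

i=5, j=2, merged so far=[1, 8, 10, 14, 18, 19, 22]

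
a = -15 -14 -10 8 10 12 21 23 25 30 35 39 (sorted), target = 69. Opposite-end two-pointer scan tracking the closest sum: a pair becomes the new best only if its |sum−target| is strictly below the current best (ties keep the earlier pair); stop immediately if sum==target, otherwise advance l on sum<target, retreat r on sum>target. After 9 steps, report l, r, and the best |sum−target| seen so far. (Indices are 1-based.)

l=10, r=12, best |Δ|=5

[1,12] -15+39=24 d=45 * → l++
[2,12] -14+39=25 d=44 * → l++
[3,12] -10+39=29 d=40 * → l++
[4,12] 8+39=47 d=22 * → l++
[5,12] 10+39=49 d=20 * → l++
[6,12] 12+39=51 d=18 * → l++
[7,12] 21+39=60 d=9 * → l++
[8,12] 23+39=62 d=7 * → l++
[9,12] 25+39=64 d=5 * → l++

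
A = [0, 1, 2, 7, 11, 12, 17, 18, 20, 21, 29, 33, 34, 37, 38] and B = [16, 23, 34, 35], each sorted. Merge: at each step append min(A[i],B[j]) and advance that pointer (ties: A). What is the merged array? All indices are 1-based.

[i=1,j=1] A[i]=0<=B[j]=16 take 0 → i++
[i=2,j=1] A[i]=1<=B[j]=16 take 1 → i++
[i=3,j=1] A[i]=2<=B[j]=16 take 2 → i++
[i=4,j=1] A[i]=7<=B[j]=16 take 7 → i++
[i=5,j=1] A[i]=11<=B[j]=16 take 11 → i++
[i=6,j=1] A[i]=12<=B[j]=16 take 12 → i++
[i=7,j=1] A[i]=17>B[j]=16 take 16 → j++
[i=7,j=2] A[i]=17<=B[j]=23 take 17 → i++
[i=8,j=2] A[i]=18<=B[j]=23 take 18 → i++
[i=9,j=2] A[i]=20<=B[j]=23 take 20 → i++
[i=10,j=2] A[i]=21<=B[j]=23 take 21 → i++
[i=11,j=2] A[i]=29>B[j]=23 take 23 → j++
[i=11,j=3] A[i]=29<=B[j]=34 take 29 → i++
[i=12,j=3] A[i]=33<=B[j]=34 take 33 → i++
[i=13,j=3] A[i]=34<=B[j]=34 take 34 → i++
[i=14,j=3] A[i]=37>B[j]=34 take 34 → j++
[i=14,j=4] A[i]=37>B[j]=35 take 35 → j++
[i=14,j=5] B done, take A[i]=37 → i++
[i=15,j=5] B done, take A[i]=38 → i++

[0, 1, 2, 7, 11, 12, 16, 17, 18, 20, 21, 23, 29, 33, 34, 34, 35, 37, 38]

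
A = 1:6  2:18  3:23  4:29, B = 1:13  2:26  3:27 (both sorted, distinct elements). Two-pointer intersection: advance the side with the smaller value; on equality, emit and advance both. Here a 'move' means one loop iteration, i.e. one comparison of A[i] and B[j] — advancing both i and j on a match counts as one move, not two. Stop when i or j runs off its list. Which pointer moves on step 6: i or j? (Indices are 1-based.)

[i=1,j=1] 6<13 → i++
[i=2,j=1] 18>13 → j++
[i=2,j=2] 18<26 → i++
[i=3,j=2] 23<26 → i++
[i=4,j=2] 29>26 → j++
[i=4,j=3] 29>27 → j++

j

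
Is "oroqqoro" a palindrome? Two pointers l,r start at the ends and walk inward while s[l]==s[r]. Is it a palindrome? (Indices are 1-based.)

l=1 r=8: 'o'=='o', l++,r--
l=2 r=7: 'r'=='r', l++,r--
l=3 r=6: 'o'=='o', l++,r--
l=4 r=5: 'q'=='q', l++,r--

palindrome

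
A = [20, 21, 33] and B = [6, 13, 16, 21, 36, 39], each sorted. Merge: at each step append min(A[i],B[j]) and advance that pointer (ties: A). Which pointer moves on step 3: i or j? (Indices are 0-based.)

j

i=0 j=0: A[i]=20>B[j]=6 take 6, j++
i=0 j=1: A[i]=20>B[j]=13 take 13, j++
i=0 j=2: A[i]=20>B[j]=16 take 16, j++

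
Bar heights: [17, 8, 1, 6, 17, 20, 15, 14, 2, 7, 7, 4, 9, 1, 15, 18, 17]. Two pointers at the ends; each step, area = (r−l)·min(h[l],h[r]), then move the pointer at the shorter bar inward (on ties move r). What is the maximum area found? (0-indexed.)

max area = 272

l=0 r=16: min(17,17)*16=272 best=272 *, r--
l=0 r=15: min(17,18)*15=255 best=272, l++
l=1 r=15: min(8,18)*14=112 best=272, l++
l=2 r=15: min(1,18)*13=13 best=272, l++
l=3 r=15: min(6,18)*12=72 best=272, l++
l=4 r=15: min(17,18)*11=187 best=272, l++
l=5 r=15: min(20,18)*10=180 best=272, r--
l=5 r=14: min(20,15)*9=135 best=272, r--
l=5 r=13: min(20,1)*8=8 best=272, r--
l=5 r=12: min(20,9)*7=63 best=272, r--
l=5 r=11: min(20,4)*6=24 best=272, r--
l=5 r=10: min(20,7)*5=35 best=272, r--
l=5 r=9: min(20,7)*4=28 best=272, r--
l=5 r=8: min(20,2)*3=6 best=272, r--
l=5 r=7: min(20,14)*2=28 best=272, r--
l=5 r=6: min(20,15)*1=15 best=272, r--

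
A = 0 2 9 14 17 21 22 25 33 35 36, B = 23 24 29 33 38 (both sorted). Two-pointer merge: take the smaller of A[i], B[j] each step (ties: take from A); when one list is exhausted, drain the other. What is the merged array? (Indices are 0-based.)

i=0 j=0: A[i]=0<=B[j]=23 take 0, i++
i=1 j=0: A[i]=2<=B[j]=23 take 2, i++
i=2 j=0: A[i]=9<=B[j]=23 take 9, i++
i=3 j=0: A[i]=14<=B[j]=23 take 14, i++
i=4 j=0: A[i]=17<=B[j]=23 take 17, i++
i=5 j=0: A[i]=21<=B[j]=23 take 21, i++
i=6 j=0: A[i]=22<=B[j]=23 take 22, i++
i=7 j=0: A[i]=25>B[j]=23 take 23, j++
i=7 j=1: A[i]=25>B[j]=24 take 24, j++
i=7 j=2: A[i]=25<=B[j]=29 take 25, i++
i=8 j=2: A[i]=33>B[j]=29 take 29, j++
i=8 j=3: A[i]=33<=B[j]=33 take 33, i++
i=9 j=3: A[i]=35>B[j]=33 take 33, j++
i=9 j=4: A[i]=35<=B[j]=38 take 35, i++
i=10 j=4: A[i]=36<=B[j]=38 take 36, i++
i=11 j=4: A done, take B[j]=38, j++

[0, 2, 9, 14, 17, 21, 22, 23, 24, 25, 29, 33, 33, 35, 36, 38]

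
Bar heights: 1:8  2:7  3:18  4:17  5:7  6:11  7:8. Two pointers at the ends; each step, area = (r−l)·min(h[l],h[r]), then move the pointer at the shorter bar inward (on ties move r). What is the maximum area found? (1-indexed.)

max area = 48

l=1 r=7: min(8,8)*6=48 best=48 *, r--
l=1 r=6: min(8,11)*5=40 best=48, l++
l=2 r=6: min(7,11)*4=28 best=48, l++
l=3 r=6: min(18,11)*3=33 best=48, r--
l=3 r=5: min(18,7)*2=14 best=48, r--
l=3 r=4: min(18,17)*1=17 best=48, r--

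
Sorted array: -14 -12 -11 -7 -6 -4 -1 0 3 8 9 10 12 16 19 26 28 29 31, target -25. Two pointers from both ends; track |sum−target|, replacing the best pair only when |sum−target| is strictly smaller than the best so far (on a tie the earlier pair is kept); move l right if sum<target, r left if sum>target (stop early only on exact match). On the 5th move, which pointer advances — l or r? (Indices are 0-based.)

l=0 r=18: -14+31=17 d=42 *, r--
l=0 r=17: -14+29=15 d=40 *, r--
l=0 r=16: -14+28=14 d=39 *, r--
l=0 r=15: -14+26=12 d=37 *, r--
l=0 r=14: -14+19=5 d=30 *, r--

r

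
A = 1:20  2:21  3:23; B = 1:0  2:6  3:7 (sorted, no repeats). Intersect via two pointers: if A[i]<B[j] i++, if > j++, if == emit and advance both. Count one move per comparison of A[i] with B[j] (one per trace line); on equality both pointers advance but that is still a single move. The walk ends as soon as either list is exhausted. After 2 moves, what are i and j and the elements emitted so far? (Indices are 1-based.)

[i=1,j=1] 20>0 → j++
[i=1,j=2] 20>6 → j++

i=1, j=3, emitted=[]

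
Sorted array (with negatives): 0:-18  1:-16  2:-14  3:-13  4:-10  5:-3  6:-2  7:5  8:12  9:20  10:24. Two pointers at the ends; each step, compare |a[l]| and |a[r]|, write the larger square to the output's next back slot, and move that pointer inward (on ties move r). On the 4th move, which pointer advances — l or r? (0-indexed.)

l

l=0 r=10: |-18|<=|24| out[10]=576, r--
l=0 r=9: |-18|<=|20| out[9]=400, r--
l=0 r=8: |-18|>|12| out[8]=324, l++
l=1 r=8: |-16|>|12| out[7]=256, l++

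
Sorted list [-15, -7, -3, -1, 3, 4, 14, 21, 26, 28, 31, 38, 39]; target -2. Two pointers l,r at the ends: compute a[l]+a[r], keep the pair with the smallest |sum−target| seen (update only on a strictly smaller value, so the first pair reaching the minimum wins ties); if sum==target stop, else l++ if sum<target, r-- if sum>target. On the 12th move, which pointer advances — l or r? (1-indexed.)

l=1 r=13: -15+39=24 d=26 *, r--
l=1 r=12: -15+38=23 d=25 *, r--
l=1 r=11: -15+31=16 d=18 *, r--
l=1 r=10: -15+28=13 d=15 *, r--
l=1 r=9: -15+26=11 d=13 *, r--
l=1 r=8: -15+21=6 d=8 *, r--
l=1 r=7: -15+14=-1 d=1 *, r--
l=1 r=6: -15+4=-11 d=9, l++
l=2 r=6: -7+4=-3 d=1, l++
l=3 r=6: -3+4=1 d=3, r--
l=3 r=5: -3+3=0 d=2, r--
l=3 r=4: -3+-1=-4 d=2, l++

l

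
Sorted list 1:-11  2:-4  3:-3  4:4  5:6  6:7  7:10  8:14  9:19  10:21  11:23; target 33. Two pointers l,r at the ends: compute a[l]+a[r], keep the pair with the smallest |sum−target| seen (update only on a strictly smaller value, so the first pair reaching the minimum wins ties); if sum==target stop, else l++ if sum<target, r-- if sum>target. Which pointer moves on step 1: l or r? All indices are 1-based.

l=1 r=11: -11+23=12 d=21 *, l++

l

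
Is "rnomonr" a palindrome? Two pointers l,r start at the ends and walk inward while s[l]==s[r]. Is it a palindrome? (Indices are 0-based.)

l=0 r=6: 'r'=='r', l++,r--
l=1 r=5: 'n'=='n', l++,r--
l=2 r=4: 'o'=='o', l++,r--

palindrome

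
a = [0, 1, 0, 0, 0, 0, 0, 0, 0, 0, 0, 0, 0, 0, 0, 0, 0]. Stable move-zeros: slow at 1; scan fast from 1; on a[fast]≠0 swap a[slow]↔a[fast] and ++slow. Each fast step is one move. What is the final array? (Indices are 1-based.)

(s=1,f=1) a[fast]=0 → fast++
(s=1,f=2) a[fast]=1≠0 swap→a[1]=1 → slow++,fast++
(s=2,f=3) a[fast]=0 → fast++
(s=2,f=4) a[fast]=0 → fast++
(s=2,f=5) a[fast]=0 → fast++
(s=2,f=6) a[fast]=0 → fast++
(s=2,f=7) a[fast]=0 → fast++
(s=2,f=8) a[fast]=0 → fast++
(s=2,f=9) a[fast]=0 → fast++
(s=2,f=10) a[fast]=0 → fast++
(s=2,f=11) a[fast]=0 → fast++
(s=2,f=12) a[fast]=0 → fast++
(s=2,f=13) a[fast]=0 → fast++
(s=2,f=14) a[fast]=0 → fast++
(s=2,f=15) a[fast]=0 → fast++
(s=2,f=16) a[fast]=0 → fast++
(s=2,f=17) a[fast]=0 → fast++

[1, 0, 0, 0, 0, 0, 0, 0, 0, 0, 0, 0, 0, 0, 0, 0, 0]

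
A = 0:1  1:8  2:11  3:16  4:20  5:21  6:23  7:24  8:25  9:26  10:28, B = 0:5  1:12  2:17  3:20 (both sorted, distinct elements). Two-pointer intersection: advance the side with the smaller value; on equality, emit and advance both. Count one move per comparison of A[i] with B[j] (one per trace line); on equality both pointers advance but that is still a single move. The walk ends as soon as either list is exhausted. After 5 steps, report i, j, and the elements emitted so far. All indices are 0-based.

i=0 j=0: 1<5, i++
i=1 j=0: 8>5, j++
i=1 j=1: 8<12, i++
i=2 j=1: 11<12, i++
i=3 j=1: 16>12, j++

i=3, j=2, emitted=[]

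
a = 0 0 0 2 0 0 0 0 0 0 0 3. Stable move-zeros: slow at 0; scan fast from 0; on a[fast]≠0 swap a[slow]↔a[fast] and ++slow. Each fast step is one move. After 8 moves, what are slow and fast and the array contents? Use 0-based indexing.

slow=1, fast=8, a=[2, 0, 0, 0, 0, 0, 0, 0, 0, 0, 0, 3]

(s=0,f=0) a[fast]=0 → fast++
(s=0,f=1) a[fast]=0 → fast++
(s=0,f=2) a[fast]=0 → fast++
(s=0,f=3) a[fast]=2≠0 swap→a[0]=2 → slow++,fast++
(s=1,f=4) a[fast]=0 → fast++
(s=1,f=5) a[fast]=0 → fast++
(s=1,f=6) a[fast]=0 → fast++
(s=1,f=7) a[fast]=0 → fast++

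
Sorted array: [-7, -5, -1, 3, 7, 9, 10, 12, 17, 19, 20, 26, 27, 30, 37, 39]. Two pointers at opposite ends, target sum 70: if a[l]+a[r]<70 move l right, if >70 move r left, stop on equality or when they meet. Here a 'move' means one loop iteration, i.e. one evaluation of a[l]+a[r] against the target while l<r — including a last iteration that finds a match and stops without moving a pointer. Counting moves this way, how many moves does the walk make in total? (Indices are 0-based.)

l=0 r=15: -7+39=32 <70, l++
l=1 r=15: -5+39=34 <70, l++
l=2 r=15: -1+39=38 <70, l++
l=3 r=15: 3+39=42 <70, l++
l=4 r=15: 7+39=46 <70, l++
l=5 r=15: 9+39=48 <70, l++
l=6 r=15: 10+39=49 <70, l++
l=7 r=15: 12+39=51 <70, l++
l=8 r=15: 17+39=56 <70, l++
l=9 r=15: 19+39=58 <70, l++
l=10 r=15: 20+39=59 <70, l++
l=11 r=15: 26+39=65 <70, l++
l=12 r=15: 27+39=66 <70, l++
l=13 r=15: 30+39=69 <70, l++
l=14 r=15: 37+39=76 >70, r--

15 moves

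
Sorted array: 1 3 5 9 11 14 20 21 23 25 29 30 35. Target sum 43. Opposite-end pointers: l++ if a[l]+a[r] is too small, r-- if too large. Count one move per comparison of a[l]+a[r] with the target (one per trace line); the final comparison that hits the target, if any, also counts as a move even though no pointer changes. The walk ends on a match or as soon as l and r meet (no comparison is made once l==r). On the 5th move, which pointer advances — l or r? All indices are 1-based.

[1,13] 1+35=36 <43 → l++
[2,13] 3+35=38 <43 → l++
[3,13] 5+35=40 <43 → l++
[4,13] 9+35=44 >43 → r--
[4,12] 9+30=39 <43 → l++

l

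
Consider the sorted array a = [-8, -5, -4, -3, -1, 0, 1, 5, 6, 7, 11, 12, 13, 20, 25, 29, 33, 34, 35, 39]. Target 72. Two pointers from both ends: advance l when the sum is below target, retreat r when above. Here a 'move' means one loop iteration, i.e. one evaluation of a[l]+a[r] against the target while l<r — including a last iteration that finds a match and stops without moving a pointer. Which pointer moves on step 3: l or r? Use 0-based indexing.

l

[0,19] -8+39=31 <72 → l++
[1,19] -5+39=34 <72 → l++
[2,19] -4+39=35 <72 → l++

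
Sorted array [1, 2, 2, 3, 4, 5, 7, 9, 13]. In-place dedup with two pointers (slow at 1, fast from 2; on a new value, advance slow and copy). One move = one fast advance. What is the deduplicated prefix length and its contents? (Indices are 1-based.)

length 8; prefix = [1, 2, 3, 4, 5, 7, 9, 13]

(s=1,f=2) a[fast]=2≠a[slow]=1 write a[2]=2 → slow++,fast++
(s=2,f=3) a[fast]=2=a[slow] dup → fast++
(s=2,f=4) a[fast]=3≠a[slow]=2 write a[3]=3 → slow++,fast++
(s=3,f=5) a[fast]=4≠a[slow]=3 write a[4]=4 → slow++,fast++
(s=4,f=6) a[fast]=5≠a[slow]=4 write a[5]=5 → slow++,fast++
(s=5,f=7) a[fast]=7≠a[slow]=5 write a[6]=7 → slow++,fast++
(s=6,f=8) a[fast]=9≠a[slow]=7 write a[7]=9 → slow++,fast++
(s=7,f=9) a[fast]=13≠a[slow]=9 write a[8]=13 → slow++,fast++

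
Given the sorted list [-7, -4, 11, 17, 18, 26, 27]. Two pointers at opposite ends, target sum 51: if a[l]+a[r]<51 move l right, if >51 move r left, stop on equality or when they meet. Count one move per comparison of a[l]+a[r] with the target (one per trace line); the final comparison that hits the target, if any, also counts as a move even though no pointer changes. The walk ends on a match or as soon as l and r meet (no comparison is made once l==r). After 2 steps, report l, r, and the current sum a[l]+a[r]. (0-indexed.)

l=0 r=6: -7+27=20 <51, l++
l=1 r=6: -4+27=23 <51, l++

l=2, r=6, sum=38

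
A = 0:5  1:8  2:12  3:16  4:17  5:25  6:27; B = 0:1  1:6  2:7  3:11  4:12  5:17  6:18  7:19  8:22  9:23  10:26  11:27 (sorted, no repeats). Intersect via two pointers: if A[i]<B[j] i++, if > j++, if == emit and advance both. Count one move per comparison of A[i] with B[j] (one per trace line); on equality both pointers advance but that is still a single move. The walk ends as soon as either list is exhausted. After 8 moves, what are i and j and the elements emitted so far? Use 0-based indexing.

[i=0,j=0] 5>1 → j++
[i=0,j=1] 5<6 → i++
[i=1,j=1] 8>6 → j++
[i=1,j=2] 8>7 → j++
[i=1,j=3] 8<11 → i++
[i=2,j=3] 12>11 → j++
[i=2,j=4] 12==12 emit → i++,j++
[i=3,j=5] 16<17 → i++

i=4, j=5, emitted=[12]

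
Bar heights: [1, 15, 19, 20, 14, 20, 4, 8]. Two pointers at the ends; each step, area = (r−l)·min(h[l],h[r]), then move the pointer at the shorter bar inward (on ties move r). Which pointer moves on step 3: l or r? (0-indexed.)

[0,7] min(1,8)*7=7 best=7 * → l++
[1,7] min(15,8)*6=48 best=48 * → r--
[1,6] min(15,4)*5=20 best=48 → r--

r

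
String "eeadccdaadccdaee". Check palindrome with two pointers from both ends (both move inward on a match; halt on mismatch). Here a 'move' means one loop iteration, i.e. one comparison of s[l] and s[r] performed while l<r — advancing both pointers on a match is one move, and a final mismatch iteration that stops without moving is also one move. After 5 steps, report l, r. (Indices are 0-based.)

l=0 r=15: 'e'=='e', l++,r--
l=1 r=14: 'e'=='e', l++,r--
l=2 r=13: 'a'=='a', l++,r--
l=3 r=12: 'd'=='d', l++,r--
l=4 r=11: 'c'=='c', l++,r--

l=5, r=10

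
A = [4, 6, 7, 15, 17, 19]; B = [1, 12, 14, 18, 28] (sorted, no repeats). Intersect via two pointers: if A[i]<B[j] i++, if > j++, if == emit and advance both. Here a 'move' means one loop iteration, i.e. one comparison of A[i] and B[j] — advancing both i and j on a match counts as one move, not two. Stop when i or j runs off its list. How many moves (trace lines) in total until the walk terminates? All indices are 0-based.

i=0 j=0: 4>1, j++
i=0 j=1: 4<12, i++
i=1 j=1: 6<12, i++
i=2 j=1: 7<12, i++
i=3 j=1: 15>12, j++
i=3 j=2: 15>14, j++
i=3 j=3: 15<18, i++
i=4 j=3: 17<18, i++
i=5 j=3: 19>18, j++
i=5 j=4: 19<28, i++

10 moves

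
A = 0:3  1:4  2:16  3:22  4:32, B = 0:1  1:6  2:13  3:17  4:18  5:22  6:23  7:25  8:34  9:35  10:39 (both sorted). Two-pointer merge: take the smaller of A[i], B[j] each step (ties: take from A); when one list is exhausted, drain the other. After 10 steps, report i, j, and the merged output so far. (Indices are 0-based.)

i=4, j=6, merged so far=[1, 3, 4, 6, 13, 16, 17, 18, 22, 22]

i=0 j=0: A[i]=3>B[j]=1 take 1, j++
i=0 j=1: A[i]=3<=B[j]=6 take 3, i++
i=1 j=1: A[i]=4<=B[j]=6 take 4, i++
i=2 j=1: A[i]=16>B[j]=6 take 6, j++
i=2 j=2: A[i]=16>B[j]=13 take 13, j++
i=2 j=3: A[i]=16<=B[j]=17 take 16, i++
i=3 j=3: A[i]=22>B[j]=17 take 17, j++
i=3 j=4: A[i]=22>B[j]=18 take 18, j++
i=3 j=5: A[i]=22<=B[j]=22 take 22, i++
i=4 j=5: A[i]=32>B[j]=22 take 22, j++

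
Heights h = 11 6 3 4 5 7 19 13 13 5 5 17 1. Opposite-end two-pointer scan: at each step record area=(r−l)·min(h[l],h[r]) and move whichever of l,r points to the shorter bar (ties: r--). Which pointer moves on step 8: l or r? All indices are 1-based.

r

[1,13] min(11,1)*12=12 best=12 * → r--
[1,12] min(11,17)*11=121 best=121 * → l++
[2,12] min(6,17)*10=60 best=121 → l++
[3,12] min(3,17)*9=27 best=121 → l++
[4,12] min(4,17)*8=32 best=121 → l++
[5,12] min(5,17)*7=35 best=121 → l++
[6,12] min(7,17)*6=42 best=121 → l++
[7,12] min(19,17)*5=85 best=121 → r--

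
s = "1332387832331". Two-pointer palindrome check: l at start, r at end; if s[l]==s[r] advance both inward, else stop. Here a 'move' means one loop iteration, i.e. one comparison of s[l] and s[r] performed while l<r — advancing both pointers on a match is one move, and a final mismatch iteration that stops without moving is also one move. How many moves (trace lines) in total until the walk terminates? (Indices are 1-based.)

l=1 r=13: '1'=='1', l++,r--
l=2 r=12: '3'=='3', l++,r--
l=3 r=11: '3'=='3', l++,r--
l=4 r=10: '2'=='2', l++,r--
l=5 r=9: '3'=='3', l++,r--
l=6 r=8: '8'=='8', l++,r--

6 moves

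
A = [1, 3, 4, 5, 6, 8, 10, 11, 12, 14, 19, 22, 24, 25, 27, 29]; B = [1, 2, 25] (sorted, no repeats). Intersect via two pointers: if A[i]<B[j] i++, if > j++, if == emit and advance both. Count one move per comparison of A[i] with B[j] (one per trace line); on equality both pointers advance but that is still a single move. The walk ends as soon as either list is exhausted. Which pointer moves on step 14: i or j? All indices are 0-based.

i=0 j=0: 1==1 emit, i++,j++
i=1 j=1: 3>2, j++
i=1 j=2: 3<25, i++
i=2 j=2: 4<25, i++
i=3 j=2: 5<25, i++
i=4 j=2: 6<25, i++
i=5 j=2: 8<25, i++
i=6 j=2: 10<25, i++
i=7 j=2: 11<25, i++
i=8 j=2: 12<25, i++
i=9 j=2: 14<25, i++
i=10 j=2: 19<25, i++
i=11 j=2: 22<25, i++
i=12 j=2: 24<25, i++

i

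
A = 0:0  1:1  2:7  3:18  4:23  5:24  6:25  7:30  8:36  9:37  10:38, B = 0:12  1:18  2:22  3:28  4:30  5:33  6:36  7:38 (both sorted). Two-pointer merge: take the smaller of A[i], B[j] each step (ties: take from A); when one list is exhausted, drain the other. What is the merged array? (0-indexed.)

[0, 1, 7, 12, 18, 18, 22, 23, 24, 25, 28, 30, 30, 33, 36, 36, 37, 38, 38]

i=0 j=0: A[i]=0<=B[j]=12 take 0, i++
i=1 j=0: A[i]=1<=B[j]=12 take 1, i++
i=2 j=0: A[i]=7<=B[j]=12 take 7, i++
i=3 j=0: A[i]=18>B[j]=12 take 12, j++
i=3 j=1: A[i]=18<=B[j]=18 take 18, i++
i=4 j=1: A[i]=23>B[j]=18 take 18, j++
i=4 j=2: A[i]=23>B[j]=22 take 22, j++
i=4 j=3: A[i]=23<=B[j]=28 take 23, i++
i=5 j=3: A[i]=24<=B[j]=28 take 24, i++
i=6 j=3: A[i]=25<=B[j]=28 take 25, i++
i=7 j=3: A[i]=30>B[j]=28 take 28, j++
i=7 j=4: A[i]=30<=B[j]=30 take 30, i++
i=8 j=4: A[i]=36>B[j]=30 take 30, j++
i=8 j=5: A[i]=36>B[j]=33 take 33, j++
i=8 j=6: A[i]=36<=B[j]=36 take 36, i++
i=9 j=6: A[i]=37>B[j]=36 take 36, j++
i=9 j=7: A[i]=37<=B[j]=38 take 37, i++
i=10 j=7: A[i]=38<=B[j]=38 take 38, i++
i=11 j=7: A done, take B[j]=38, j++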